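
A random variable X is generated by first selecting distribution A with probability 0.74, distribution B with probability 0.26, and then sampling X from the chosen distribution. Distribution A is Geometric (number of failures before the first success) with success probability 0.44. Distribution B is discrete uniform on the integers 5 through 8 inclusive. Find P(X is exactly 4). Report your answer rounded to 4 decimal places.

0.0320

Conditional on each component, P(X = 4): A: 0.0432718; B: 0.
By total probability, P(X = 4) = 0.74·0.0432718 + 0.26·0 = 0.0320211.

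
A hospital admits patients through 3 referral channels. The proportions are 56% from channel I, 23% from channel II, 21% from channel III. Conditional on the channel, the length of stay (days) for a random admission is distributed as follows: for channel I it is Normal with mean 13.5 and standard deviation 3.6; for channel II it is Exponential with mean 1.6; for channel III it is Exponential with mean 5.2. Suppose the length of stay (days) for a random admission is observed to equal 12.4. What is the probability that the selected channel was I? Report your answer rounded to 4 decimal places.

Likelihoods f(12.4 | ·): I: 0.105763; II: 0.000269214; III: 0.0177162.
Posterior ∝ prior × likelihood. Numerator for I: 0.56·0.105763 = 0.0592273.
Normalizing constant: 0.56·0.105763 + 0.23·0.000269214 + 0.21·0.0177162 = 0.0630096.
P(I | observation) = 0.0592273 / 0.0630096 = 0.939972.

0.9400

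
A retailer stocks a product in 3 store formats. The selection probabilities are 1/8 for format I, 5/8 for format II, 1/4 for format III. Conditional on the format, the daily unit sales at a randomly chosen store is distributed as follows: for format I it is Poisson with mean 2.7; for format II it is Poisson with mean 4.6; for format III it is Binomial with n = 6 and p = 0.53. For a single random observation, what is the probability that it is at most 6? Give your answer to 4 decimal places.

0.8837

Conditional on each format, P(X ≤ 6): I: 0.979431; II: 0.818029; III: 1.
By total probability, P(X ≤ 6) = 0.125·0.979431 + 0.625·0.818029 + 0.25·1 = 0.883697.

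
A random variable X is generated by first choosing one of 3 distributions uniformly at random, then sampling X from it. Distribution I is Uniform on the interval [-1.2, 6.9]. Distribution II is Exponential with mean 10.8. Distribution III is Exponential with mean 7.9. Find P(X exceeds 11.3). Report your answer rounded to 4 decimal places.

0.1968

Conditional on each component, P(X > 11.3): I: 0; II: 0.351236; III: 0.239218.
By total probability, P(X > 11.3) = 0.333333·0 + 0.333333·0.351236 + 0.333333·0.239218 = 0.196818.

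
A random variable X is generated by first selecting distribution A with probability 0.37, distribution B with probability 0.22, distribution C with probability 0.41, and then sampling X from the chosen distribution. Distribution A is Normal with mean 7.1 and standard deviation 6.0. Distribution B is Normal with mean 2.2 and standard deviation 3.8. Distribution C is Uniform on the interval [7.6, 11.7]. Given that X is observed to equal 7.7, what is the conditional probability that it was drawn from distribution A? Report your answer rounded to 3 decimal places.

Likelihoods f(7.7 | ·): A: 0.0661588; B: 0.0368324; C: 0.243902.
Posterior ∝ prior × likelihood. Numerator for A: 0.37·0.0661588 = 0.0244787.
Normalizing constant: 0.37·0.0661588 + 0.22·0.0368324 + 0.41·0.243902 = 0.132582.
P(A | observation) = 0.0244787 / 0.132582 = 0.184631.

0.185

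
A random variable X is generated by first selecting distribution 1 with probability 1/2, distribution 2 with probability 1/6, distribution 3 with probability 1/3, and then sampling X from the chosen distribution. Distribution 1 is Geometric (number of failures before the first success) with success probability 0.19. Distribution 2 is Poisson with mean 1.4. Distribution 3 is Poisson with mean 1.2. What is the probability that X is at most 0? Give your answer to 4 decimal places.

0.2365

Conditional on each component, P(X ≤ 0): 1: 0.19; 2: 0.246597; 3: 0.301194.
By total probability, P(X ≤ 0) = 0.5·0.19 + 0.166667·0.246597 + 0.333333·0.301194 = 0.236498.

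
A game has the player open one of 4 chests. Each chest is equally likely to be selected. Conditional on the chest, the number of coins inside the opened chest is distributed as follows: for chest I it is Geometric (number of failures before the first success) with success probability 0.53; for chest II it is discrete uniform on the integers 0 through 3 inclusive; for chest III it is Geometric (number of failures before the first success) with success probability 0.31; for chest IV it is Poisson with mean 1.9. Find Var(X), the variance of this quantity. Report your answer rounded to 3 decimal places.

3.250

Per component, I: μ=0.886792, E[X²]=2.45959; II: μ=1.5, E[X²]=3.5; III: μ=2.22581, E[X²]=12.1342; IV: μ=1.9, E[X²]=5.51.
E[X] = 0.25·0.886792 + 0.25·1.5 + 0.25·2.22581 + 0.25·1.9 = 1.62815.
E[X²] = 0.25·2.45959 + 0.25·3.5 + 0.25·12.1342 + 0.25·5.51 = 5.90096.
Var(X) = E[X²] − (E[X])² = 5.90096 − 2.65087 = 3.25009.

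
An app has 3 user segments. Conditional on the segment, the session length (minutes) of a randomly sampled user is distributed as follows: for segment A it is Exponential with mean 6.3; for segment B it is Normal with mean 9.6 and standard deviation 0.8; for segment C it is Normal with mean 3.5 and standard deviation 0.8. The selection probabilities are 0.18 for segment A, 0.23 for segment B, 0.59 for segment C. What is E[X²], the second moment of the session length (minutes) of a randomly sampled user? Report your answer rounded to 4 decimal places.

43.2375

For each component E[X²] = Var + (mean)², giving A: 79.38; B: 92.8; C: 12.89.
Overall E[X²] = 0.18·79.38 + 0.23·92.8 + 0.59·12.89 = 43.2375.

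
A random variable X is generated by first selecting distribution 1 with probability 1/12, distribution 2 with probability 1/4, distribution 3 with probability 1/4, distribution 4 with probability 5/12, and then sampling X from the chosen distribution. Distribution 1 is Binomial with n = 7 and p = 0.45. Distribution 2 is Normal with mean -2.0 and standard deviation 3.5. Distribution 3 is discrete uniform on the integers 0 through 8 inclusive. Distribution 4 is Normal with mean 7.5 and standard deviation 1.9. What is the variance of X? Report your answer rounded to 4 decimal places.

Per component, 1: μ=3.15, E[X²]=11.655; 2: μ=-2, E[X²]=16.25; 3: μ=4, E[X²]=22.6667; 4: μ=7.5, E[X²]=59.86.
E[X] = 0.0833333·3.15 + 0.25·-2 + 0.25·4 + 0.416667·7.5 = 3.8875.
E[X²] = 0.0833333·11.655 + 0.25·16.25 + 0.25·22.6667 + 0.416667·59.86 = 35.6421.
Var(X) = E[X²] − (E[X])² = 35.6421 − 15.1127 = 20.5294.

20.5294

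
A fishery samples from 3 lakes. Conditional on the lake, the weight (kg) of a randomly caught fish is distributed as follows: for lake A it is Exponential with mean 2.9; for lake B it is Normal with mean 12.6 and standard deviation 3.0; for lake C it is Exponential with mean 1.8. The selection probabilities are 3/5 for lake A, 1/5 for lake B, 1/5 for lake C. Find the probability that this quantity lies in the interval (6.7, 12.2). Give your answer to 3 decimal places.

0.140

Conditional on each lake, P(6.7 < X < 12.2): A: 0.0843345; B: 0.422354; C: 0.0230414.
By total probability, P(6.7 < X < 12.2) = 0.6·0.0843345 + 0.2·0.422354 + 0.2·0.0230414 = 0.13968.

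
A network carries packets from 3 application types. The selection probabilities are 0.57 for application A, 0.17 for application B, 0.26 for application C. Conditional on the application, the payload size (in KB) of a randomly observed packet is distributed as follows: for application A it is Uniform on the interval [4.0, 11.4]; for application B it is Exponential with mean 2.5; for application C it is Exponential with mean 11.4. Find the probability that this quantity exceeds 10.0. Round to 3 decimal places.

0.219

Conditional on each application, P(X > 10.0): A: 0.189189; B: 0.0183156; C: 0.415949.
By total probability, P(X > 10.0) = 0.57·0.189189 + 0.17·0.0183156 + 0.26·0.415949 = 0.219098.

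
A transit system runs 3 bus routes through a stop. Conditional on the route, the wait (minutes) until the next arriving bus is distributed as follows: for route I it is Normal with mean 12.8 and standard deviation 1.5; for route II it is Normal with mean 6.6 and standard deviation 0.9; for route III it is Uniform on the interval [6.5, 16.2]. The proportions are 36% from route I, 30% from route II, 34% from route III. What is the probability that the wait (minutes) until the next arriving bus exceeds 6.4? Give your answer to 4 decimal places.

0.8764

Conditional on each route, P(X > 6.4): I: 0.99999; II: 0.58793; III: 1.
By total probability, P(X > 6.4) = 0.36·0.99999 + 0.3·0.58793 + 0.34·1 = 0.876375.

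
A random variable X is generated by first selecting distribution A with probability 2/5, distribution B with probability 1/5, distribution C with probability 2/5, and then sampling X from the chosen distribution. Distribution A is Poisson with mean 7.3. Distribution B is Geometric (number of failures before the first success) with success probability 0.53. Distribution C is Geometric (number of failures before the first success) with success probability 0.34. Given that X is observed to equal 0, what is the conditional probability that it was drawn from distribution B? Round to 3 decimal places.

Likelihoods P(X=0 | ·): A: 0.000675539; B: 0.53; C: 0.34.
Posterior ∝ prior × likelihood. Numerator for B: 0.2·0.53 = 0.106.
Normalizing constant: 0.4·0.000675539 + 0.2·0.53 + 0.4·0.34 = 0.24227.
P(B | observation) = 0.106 / 0.24227 = 0.437528.

0.438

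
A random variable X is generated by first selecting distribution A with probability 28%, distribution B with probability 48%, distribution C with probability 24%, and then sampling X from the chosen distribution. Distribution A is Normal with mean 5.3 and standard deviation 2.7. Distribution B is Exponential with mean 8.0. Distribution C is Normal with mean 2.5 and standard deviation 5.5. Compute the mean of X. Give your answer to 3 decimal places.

Component means — A: 5.3; B: 8; C: 2.5.
E[X] = 0.28·5.3 + 0.48·8 + 0.24·2.5 = 5.924.

5.924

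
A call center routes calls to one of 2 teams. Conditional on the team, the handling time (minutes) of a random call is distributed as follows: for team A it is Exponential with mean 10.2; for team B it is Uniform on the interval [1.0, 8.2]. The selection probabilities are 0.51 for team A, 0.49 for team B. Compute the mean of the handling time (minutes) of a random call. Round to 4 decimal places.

Component means — A: 10.2; B: 4.6.
E[X] = 0.51·10.2 + 0.49·4.6 = 7.456.

7.4560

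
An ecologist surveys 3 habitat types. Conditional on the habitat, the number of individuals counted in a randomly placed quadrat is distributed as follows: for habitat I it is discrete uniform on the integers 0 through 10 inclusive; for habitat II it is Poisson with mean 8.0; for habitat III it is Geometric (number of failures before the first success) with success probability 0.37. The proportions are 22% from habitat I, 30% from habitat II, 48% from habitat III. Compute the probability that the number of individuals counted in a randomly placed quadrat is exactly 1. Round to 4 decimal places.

Conditional on each habitat, P(X = 1): I: 0.0909091; II: 0.0026837; III: 0.2331.
By total probability, P(X = 1) = 0.22·0.0909091 + 0.3·0.0026837 + 0.48·0.2331 = 0.132693.

0.1327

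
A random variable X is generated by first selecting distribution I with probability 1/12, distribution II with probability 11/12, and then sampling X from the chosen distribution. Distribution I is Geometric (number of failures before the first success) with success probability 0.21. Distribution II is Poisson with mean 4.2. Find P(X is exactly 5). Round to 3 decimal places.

0.155

Conditional on each component, P(X = 5): I: 0.0646182; II: 0.163316.
By total probability, P(X = 5) = 0.0833333·0.0646182 + 0.916667·0.163316 = 0.155091.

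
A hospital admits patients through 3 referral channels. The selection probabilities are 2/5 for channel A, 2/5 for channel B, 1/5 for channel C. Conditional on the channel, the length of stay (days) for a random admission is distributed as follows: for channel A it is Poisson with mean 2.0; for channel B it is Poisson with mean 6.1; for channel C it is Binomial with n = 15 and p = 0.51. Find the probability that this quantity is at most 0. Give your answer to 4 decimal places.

0.0550

Conditional on each channel, P(X ≤ 0): A: 0.135335; B: 0.00224287; C: 2.25393e-05.
By total probability, P(X ≤ 0) = 0.4·0.135335 + 0.4·0.00224287 + 0.2·2.25393e-05 = 0.0550358.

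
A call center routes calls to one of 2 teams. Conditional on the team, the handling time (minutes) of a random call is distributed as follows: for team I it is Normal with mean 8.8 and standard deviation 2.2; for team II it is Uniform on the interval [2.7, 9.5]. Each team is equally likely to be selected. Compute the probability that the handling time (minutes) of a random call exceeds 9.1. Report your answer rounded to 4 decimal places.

0.2523

Conditional on each team, P(X > 9.1): I: 0.445767; II: 0.0588235.
By total probability, P(X > 9.1) = 0.5·0.445767 + 0.5·0.0588235 = 0.252295.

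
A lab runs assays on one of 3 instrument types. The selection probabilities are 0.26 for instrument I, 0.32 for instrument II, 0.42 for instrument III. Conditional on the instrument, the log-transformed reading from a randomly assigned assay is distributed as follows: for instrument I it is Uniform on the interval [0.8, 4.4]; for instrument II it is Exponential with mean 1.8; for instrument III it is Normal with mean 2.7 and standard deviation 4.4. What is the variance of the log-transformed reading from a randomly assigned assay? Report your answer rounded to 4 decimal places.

9.6120

Per component, I: μ=2.6, E[X²]=7.84; II: μ=1.8, E[X²]=6.48; III: μ=2.7, E[X²]=26.65.
E[X] = 0.26·2.6 + 0.32·1.8 + 0.42·2.7 = 2.386.
E[X²] = 0.26·7.84 + 0.32·6.48 + 0.42·26.65 = 15.305.
Var(X) = E[X²] − (E[X])² = 15.305 − 5.693 = 9.612.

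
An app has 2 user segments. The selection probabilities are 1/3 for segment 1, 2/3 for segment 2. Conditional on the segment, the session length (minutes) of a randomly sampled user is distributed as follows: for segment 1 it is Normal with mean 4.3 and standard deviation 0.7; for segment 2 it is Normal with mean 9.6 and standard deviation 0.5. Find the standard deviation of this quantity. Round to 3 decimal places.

2.564

Per component, 1: μ=4.3, E[X²]=18.98; 2: μ=9.6, E[X²]=92.41.
E[X] = 0.333333·4.3 + 0.666667·9.6 = 7.83333.
E[X²] = 0.333333·18.98 + 0.666667·92.41 = 67.9333.
Var(X) = E[X²] − (E[X])² = 67.9333 − 61.3611 = 6.57222.
SD(X) = √6.57222 = 2.56363.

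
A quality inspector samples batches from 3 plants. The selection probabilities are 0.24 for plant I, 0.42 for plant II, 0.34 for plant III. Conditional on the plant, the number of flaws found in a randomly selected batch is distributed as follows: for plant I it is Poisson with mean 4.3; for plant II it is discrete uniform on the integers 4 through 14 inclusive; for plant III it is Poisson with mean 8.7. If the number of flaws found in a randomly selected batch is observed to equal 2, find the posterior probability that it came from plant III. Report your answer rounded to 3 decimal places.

Likelihoods P(X=2 | ·): I: 0.125441; II: 0; III: 0.00630444.
Posterior ∝ prior × likelihood. Numerator for III: 0.34·0.00630444 = 0.00214351.
Normalizing constant: 0.24·0.125441 + 0.42·0 + 0.34·0.00630444 = 0.0322494.
P(III | observation) = 0.00214351 / 0.0322494 = 0.0664666.

0.066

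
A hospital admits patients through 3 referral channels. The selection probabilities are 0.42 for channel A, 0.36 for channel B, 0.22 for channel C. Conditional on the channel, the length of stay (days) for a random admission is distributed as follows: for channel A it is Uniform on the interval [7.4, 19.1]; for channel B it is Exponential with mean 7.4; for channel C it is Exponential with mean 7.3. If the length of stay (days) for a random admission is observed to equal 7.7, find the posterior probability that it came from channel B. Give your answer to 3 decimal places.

Likelihoods f(7.7 | ·): A: 0.0854701; B: 0.0477383; C: 0.0477074.
Posterior ∝ prior × likelihood. Numerator for B: 0.36·0.0477383 = 0.0171858.
Normalizing constant: 0.42·0.0854701 + 0.36·0.0477383 + 0.22·0.0477074 = 0.0635789.
P(B | observation) = 0.0171858 / 0.0635789 = 0.270307.

0.270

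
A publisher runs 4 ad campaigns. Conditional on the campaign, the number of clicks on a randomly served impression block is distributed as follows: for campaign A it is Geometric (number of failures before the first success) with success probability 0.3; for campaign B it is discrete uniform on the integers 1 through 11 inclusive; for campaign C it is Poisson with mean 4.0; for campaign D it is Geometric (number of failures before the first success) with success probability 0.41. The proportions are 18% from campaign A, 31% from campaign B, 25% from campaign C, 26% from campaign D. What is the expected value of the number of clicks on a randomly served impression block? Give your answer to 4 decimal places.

3.6541

Component means — A: 2.33333; B: 6; C: 4; D: 1.43902.
E[X] = 0.18·2.33333 + 0.31·6 + 0.25·4 + 0.26·1.43902 = 3.65415.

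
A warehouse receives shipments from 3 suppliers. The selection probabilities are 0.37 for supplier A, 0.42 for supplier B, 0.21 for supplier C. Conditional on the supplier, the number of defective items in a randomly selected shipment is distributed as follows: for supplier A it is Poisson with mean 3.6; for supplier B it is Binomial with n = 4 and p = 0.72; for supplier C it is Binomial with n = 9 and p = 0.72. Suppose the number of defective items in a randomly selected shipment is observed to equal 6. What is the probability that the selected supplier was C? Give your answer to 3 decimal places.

0.638

Likelihoods P(X=6 | ·): A: 0.0826081; B: 0; C: 0.256891.
Posterior ∝ prior × likelihood. Numerator for C: 0.21·0.256891 = 0.053947.
Normalizing constant: 0.37·0.0826081 + 0.42·0 + 0.21·0.256891 = 0.084512.
P(C | observation) = 0.053947 / 0.084512 = 0.638336.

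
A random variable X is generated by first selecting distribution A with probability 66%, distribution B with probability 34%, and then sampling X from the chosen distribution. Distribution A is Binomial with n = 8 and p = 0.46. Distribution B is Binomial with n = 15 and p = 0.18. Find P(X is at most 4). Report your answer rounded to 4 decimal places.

Conditional on each component, P(X ≤ 4): A: 0.720194; B: 0.883306.
By total probability, P(X ≤ 4) = 0.66·0.720194 + 0.34·0.883306 = 0.775652.

0.7757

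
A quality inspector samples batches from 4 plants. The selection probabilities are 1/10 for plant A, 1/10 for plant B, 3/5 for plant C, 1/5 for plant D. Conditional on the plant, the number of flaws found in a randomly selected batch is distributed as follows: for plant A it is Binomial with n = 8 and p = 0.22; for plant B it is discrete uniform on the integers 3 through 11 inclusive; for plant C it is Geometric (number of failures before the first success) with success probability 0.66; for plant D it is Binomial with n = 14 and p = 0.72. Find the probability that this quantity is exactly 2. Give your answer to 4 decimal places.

0.0763

Conditional on each plant, P(X = 2): A: 0.30519; B: 0; C: 0.076296; D: 1.09548e-05.
By total probability, P(X = 2) = 0.1·0.30519 + 0.1·0 + 0.6·0.076296 + 0.2·1.09548e-05 = 0.0762988.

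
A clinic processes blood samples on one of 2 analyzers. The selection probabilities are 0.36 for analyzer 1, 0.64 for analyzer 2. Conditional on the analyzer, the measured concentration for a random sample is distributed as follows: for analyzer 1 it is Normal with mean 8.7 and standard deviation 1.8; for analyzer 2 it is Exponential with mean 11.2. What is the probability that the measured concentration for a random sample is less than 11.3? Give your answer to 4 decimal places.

Conditional on each analyzer, P(X < 11.3): 1: 0.925693; 2: 0.635391.
By total probability, P(X < 11.3) = 0.36·0.925693 + 0.64·0.635391 = 0.739899.

0.7399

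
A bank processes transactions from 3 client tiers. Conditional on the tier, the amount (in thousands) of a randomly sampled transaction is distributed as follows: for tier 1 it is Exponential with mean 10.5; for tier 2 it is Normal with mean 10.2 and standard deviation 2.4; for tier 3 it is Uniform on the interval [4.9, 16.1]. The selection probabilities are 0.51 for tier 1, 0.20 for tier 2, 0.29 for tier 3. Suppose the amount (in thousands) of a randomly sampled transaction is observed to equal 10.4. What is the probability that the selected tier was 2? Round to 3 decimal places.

0.430

Likelihoods f(10.4 | ·): 1: 0.0353714; 2: 0.16565; 3: 0.0892857.
Posterior ∝ prior × likelihood. Numerator for 2: 0.2·0.16565 = 0.03313.
Normalizing constant: 0.51·0.0353714 + 0.2·0.16565 + 0.29·0.0892857 = 0.0770622.
P(2 | observation) = 0.03313 / 0.0770622 = 0.429912.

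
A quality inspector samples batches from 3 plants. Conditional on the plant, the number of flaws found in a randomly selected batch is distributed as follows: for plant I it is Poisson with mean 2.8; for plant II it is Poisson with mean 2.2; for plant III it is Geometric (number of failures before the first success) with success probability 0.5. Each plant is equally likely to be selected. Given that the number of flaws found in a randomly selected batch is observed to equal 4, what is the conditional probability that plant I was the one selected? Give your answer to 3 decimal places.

0.528

Likelihoods P(X=4 | ·): I: 0.155739; II: 0.108151; III: 0.03125.
Posterior ∝ prior × likelihood. Numerator for I: 0.333333·0.155739 = 0.0519129.
Normalizing constant: 0.333333·0.155739 + 0.333333·0.108151 + 0.333333·0.03125 = 0.09838.
P(I | observation) = 0.0519129 / 0.09838 = 0.527677.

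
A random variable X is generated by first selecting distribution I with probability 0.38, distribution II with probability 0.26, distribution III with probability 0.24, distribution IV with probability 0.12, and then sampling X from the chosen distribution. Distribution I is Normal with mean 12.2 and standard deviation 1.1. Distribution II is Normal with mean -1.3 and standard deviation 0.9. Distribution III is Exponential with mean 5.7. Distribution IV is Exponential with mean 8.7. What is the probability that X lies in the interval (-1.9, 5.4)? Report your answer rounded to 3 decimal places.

Conditional on each component, P(-1.9 < X < 5.4): I: 3.16837e-10; II: 0.747507; III: 0.61224; IV: 0.462426.
By total probability, P(-1.9 < X < 5.4) = 0.38·3.16837e-10 + 0.26·0.747507 + 0.24·0.61224 + 0.12·0.462426 = 0.396781.

0.397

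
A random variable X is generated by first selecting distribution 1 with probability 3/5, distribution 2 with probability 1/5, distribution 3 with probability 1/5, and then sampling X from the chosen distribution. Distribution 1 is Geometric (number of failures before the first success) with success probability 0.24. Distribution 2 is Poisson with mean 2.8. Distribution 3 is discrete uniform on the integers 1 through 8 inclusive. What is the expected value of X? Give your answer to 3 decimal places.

Component means — 1: 3.16667; 2: 2.8; 3: 4.5.
E[X] = 0.6·3.16667 + 0.2·2.8 + 0.2·4.5 = 3.36.

3.360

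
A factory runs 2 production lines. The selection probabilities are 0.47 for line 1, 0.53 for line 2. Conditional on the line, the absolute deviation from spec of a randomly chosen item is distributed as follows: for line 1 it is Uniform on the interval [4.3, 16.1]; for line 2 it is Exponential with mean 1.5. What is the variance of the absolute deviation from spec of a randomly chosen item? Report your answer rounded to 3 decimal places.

25.500

Per component, 1: μ=10.2, E[X²]=115.643; 2: μ=1.5, E[X²]=4.5.
E[X] = 0.47·10.2 + 0.53·1.5 = 5.589.
E[X²] = 0.47·115.643 + 0.53·4.5 = 56.7374.
Var(X) = E[X²] − (E[X])² = 56.7374 − 31.2369 = 25.5004.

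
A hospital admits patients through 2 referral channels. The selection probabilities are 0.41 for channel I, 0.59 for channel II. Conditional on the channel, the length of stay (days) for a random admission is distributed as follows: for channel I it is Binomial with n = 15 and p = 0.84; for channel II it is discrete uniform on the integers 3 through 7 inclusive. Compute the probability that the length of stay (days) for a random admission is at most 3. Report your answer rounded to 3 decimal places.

0.118

Conditional on each channel, P(X ≤ 3): I: 7.93368e-08; II: 0.2.
By total probability, P(X ≤ 3) = 0.41·7.93368e-08 + 0.59·0.2 = 0.118.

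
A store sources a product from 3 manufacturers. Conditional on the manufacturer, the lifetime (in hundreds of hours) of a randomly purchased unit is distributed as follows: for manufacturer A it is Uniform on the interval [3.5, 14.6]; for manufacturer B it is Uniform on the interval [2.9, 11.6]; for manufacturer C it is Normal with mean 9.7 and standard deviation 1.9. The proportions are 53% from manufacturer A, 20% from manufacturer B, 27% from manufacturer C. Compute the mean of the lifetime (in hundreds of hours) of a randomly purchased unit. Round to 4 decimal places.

8.8655

Component means — A: 9.05; B: 7.25; C: 9.7.
E[X] = 0.53·9.05 + 0.2·7.25 + 0.27·9.7 = 8.8655.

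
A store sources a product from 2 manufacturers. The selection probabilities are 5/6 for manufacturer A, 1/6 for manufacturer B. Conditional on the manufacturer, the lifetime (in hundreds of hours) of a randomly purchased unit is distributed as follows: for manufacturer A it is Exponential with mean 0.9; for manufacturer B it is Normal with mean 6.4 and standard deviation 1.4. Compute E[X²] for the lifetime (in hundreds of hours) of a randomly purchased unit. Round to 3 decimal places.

8.503

For each component E[X²] = Var + (mean)², giving A: 1.62; B: 42.92.
Overall E[X²] = 0.833333·1.62 + 0.166667·42.92 = 8.50333.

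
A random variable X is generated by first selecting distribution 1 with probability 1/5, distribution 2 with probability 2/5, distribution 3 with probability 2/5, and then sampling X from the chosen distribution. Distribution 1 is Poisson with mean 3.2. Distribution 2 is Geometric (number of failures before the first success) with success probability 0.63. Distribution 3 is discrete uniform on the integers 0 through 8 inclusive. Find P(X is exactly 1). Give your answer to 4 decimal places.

Conditional on each component, P(X = 1): 1: 0.130439; 2: 0.2331; 3: 0.111111.
By total probability, P(X = 1) = 0.2·0.130439 + 0.4·0.2331 + 0.4·0.111111 = 0.163772.

0.1638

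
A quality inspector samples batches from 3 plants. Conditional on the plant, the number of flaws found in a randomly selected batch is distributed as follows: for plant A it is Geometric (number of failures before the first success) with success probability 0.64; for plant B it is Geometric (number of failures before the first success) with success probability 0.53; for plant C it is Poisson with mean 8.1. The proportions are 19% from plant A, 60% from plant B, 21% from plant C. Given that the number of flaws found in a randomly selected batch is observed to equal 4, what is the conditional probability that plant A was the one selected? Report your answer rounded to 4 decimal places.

Likelihoods P(X=4 | ·): A: 0.0107495; B: 0.0258623; C: 0.0544432.
Posterior ∝ prior × likelihood. Numerator for A: 0.19·0.0107495 = 0.00204241.
Normalizing constant: 0.19·0.0107495 + 0.6·0.0258623 + 0.21·0.0544432 = 0.0289929.
P(A | observation) = 0.00204241 / 0.0289929 = 0.0704454.

0.0704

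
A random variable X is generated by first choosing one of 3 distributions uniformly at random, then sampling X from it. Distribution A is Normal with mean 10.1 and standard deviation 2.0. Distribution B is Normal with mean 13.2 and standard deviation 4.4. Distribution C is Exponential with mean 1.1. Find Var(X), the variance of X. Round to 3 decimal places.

Per component, A: μ=10.1, E[X²]=106.01; B: μ=13.2, E[X²]=193.6; C: μ=1.1, E[X²]=2.42.
E[X] = 0.333333·10.1 + 0.333333·13.2 + 0.333333·1.1 = 8.13333.
E[X²] = 0.333333·106.01 + 0.333333·193.6 + 0.333333·2.42 = 100.677.
Var(X) = E[X²] − (E[X])² = 100.677 − 66.1511 = 34.5256.

34.526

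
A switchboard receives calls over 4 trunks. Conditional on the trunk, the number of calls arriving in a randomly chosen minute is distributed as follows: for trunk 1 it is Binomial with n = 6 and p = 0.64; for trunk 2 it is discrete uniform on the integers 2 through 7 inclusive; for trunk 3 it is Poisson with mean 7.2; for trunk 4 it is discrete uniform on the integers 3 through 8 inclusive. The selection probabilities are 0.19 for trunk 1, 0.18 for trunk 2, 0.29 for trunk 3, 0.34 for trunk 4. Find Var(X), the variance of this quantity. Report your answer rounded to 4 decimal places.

Per component, 1: μ=3.84, E[X²]=16.128; 2: μ=4.5, E[X²]=23.1667; 3: μ=7.2, E[X²]=59.04; 4: μ=5.5, E[X²]=33.1667.
E[X] = 0.19·3.84 + 0.18·4.5 + 0.29·7.2 + 0.34·5.5 = 5.4976.
E[X²] = 0.19·16.128 + 0.18·23.1667 + 0.29·59.04 + 0.34·33.1667 = 35.6326.
Var(X) = E[X²] − (E[X])² = 35.6326 − 30.2236 = 5.40898.

5.4090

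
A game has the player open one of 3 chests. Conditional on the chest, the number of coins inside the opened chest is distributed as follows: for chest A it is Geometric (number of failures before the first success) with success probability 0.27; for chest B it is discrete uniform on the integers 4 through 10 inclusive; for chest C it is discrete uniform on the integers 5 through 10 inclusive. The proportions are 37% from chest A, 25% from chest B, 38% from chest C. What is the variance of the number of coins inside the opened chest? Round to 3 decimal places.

10.779

Per component, A: μ=2.7037, E[X²]=17.3237; B: μ=7, E[X²]=53; C: μ=7.5, E[X²]=59.1667.
E[X] = 0.37·2.7037 + 0.25·7 + 0.38·7.5 = 5.60037.
E[X²] = 0.37·17.3237 + 0.25·53 + 0.38·59.1667 = 42.1431.
Var(X) = E[X²] − (E[X])² = 42.1431 − 31.3641 = 10.779.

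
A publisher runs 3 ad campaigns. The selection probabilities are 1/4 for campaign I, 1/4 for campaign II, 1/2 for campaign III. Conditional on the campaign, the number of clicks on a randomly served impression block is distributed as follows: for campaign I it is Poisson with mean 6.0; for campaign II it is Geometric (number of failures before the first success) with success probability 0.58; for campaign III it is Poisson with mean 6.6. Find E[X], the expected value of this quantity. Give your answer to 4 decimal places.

Component means — I: 6; II: 0.724138; III: 6.6.
E[X] = 0.25·6 + 0.25·0.724138 + 0.5·6.6 = 4.98103.

4.9810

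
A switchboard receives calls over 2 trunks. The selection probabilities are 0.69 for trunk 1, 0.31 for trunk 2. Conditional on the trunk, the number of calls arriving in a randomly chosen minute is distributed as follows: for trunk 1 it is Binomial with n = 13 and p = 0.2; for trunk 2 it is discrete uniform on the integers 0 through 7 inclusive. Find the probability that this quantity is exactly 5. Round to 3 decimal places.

0.086

Conditional on each trunk, P(X = 5): 1: 0.0690953; 2: 0.125.
By total probability, P(X = 5) = 0.69·0.0690953 + 0.31·0.125 = 0.0864257.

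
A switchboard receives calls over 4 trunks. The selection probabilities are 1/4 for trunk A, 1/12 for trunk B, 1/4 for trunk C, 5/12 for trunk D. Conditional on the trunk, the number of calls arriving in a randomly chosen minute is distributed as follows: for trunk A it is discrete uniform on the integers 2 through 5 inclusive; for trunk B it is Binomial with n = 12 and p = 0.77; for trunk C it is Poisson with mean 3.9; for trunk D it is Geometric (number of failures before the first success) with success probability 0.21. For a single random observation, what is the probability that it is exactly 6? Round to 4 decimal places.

Conditional on each trunk, P(X = 6): A: 0; B: 0.0285091; C: 0.0989251; D: 0.0510484.
By total probability, P(X = 6) = 0.25·0 + 0.0833333·0.0285091 + 0.25·0.0989251 + 0.416667·0.0510484 = 0.0483772.

0.0484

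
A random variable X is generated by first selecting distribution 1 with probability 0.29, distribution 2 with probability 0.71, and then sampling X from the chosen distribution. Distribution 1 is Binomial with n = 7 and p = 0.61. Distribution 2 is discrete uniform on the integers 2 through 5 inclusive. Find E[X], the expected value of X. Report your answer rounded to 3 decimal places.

Component means — 1: 4.27; 2: 3.5.
E[X] = 0.29·4.27 + 0.71·3.5 = 3.7233.

3.723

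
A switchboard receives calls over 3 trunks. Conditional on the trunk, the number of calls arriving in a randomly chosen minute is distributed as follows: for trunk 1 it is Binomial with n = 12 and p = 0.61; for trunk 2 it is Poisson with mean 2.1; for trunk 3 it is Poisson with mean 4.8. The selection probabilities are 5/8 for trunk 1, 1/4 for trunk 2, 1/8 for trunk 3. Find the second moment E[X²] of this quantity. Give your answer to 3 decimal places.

For each component E[X²] = Var + (mean)², giving 1: 56.4372; 2: 6.51; 3: 27.84.
Overall E[X²] = 0.625·56.4372 + 0.25·6.51 + 0.125·27.84 = 40.3808.

40.381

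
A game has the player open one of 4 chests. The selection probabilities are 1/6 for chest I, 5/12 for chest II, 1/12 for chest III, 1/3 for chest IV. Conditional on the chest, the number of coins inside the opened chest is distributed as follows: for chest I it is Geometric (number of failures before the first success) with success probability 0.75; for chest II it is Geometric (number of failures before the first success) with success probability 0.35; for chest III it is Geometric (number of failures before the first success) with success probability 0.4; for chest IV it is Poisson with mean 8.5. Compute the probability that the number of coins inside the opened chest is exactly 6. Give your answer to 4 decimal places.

Conditional on each chest, P(X = 6): I: 0.000183105; II: 0.0263966; III: 0.0186624; IV: 0.106581.
By total probability, P(X = 6) = 0.166667·0.000183105 + 0.416667·0.0263966 + 0.0833333·0.0186624 + 0.333333·0.106581 = 0.0481112.

0.0481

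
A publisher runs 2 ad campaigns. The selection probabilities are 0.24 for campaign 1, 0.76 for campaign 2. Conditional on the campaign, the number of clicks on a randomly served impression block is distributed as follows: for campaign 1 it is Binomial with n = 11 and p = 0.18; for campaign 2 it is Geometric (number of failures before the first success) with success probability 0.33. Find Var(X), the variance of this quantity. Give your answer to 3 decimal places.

5.066

Per component, 1: μ=1.98, E[X²]=5.544; 2: μ=2.0303, E[X²]=10.2746.
E[X] = 0.24·1.98 + 0.76·2.0303 = 2.01823.
E[X²] = 0.24·5.544 + 0.76·10.2746 = 9.13923.
Var(X) = E[X²] − (E[X])² = 9.13923 − 4.07325 = 5.06597.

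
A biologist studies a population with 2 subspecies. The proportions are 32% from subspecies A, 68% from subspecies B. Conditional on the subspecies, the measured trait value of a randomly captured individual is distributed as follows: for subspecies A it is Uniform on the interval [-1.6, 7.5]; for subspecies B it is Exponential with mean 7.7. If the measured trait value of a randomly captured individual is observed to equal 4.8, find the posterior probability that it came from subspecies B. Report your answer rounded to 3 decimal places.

Likelihoods f(4.8 | ·): A: 0.10989; B: 0.0696274.
Posterior ∝ prior × likelihood. Numerator for B: 0.68·0.0696274 = 0.0473466.
Normalizing constant: 0.32·0.10989 + 0.68·0.0696274 = 0.0825115.
P(B | observation) = 0.0473466 / 0.0825115 = 0.573819.

0.574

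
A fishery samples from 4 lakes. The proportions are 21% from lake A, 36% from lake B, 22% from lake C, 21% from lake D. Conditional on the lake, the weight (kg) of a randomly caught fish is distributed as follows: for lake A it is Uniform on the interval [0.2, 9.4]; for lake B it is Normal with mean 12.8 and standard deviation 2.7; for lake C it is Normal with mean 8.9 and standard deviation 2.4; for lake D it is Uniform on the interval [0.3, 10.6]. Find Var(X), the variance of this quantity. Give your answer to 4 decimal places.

Per component, A: μ=4.8, E[X²]=30.0933; B: μ=12.8, E[X²]=171.13; C: μ=8.9, E[X²]=84.97; D: μ=5.45, E[X²]=38.5433.
E[X] = 0.21·4.8 + 0.36·12.8 + 0.22·8.9 + 0.21·5.45 = 8.7185.
E[X²] = 0.21·30.0933 + 0.36·171.13 + 0.22·84.97 + 0.21·38.5433 = 94.7139.
Var(X) = E[X²] − (E[X])² = 94.7139 − 76.0122 = 18.7017.

18.7017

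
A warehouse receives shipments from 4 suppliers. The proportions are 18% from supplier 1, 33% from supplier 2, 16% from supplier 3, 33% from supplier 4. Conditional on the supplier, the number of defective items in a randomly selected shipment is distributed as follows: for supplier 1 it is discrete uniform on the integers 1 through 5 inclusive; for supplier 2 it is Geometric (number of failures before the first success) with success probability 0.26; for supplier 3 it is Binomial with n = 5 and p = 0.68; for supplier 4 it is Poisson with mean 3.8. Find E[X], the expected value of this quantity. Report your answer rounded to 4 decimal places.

Component means — 1: 3; 2: 2.84615; 3: 3.4; 4: 3.8.
E[X] = 0.18·3 + 0.33·2.84615 + 0.16·3.4 + 0.33·3.8 = 3.27723.

3.2772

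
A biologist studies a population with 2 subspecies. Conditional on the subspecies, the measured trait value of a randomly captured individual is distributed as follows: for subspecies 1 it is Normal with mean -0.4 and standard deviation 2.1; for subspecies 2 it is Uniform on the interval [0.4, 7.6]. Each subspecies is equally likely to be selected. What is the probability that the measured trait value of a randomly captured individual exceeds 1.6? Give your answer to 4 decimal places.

0.5019

Conditional on each subspecies, P(X > 1.6): 1: 0.170452; 2: 0.833333.
By total probability, P(X > 1.6) = 0.5·0.170452 + 0.5·0.833333 = 0.501893.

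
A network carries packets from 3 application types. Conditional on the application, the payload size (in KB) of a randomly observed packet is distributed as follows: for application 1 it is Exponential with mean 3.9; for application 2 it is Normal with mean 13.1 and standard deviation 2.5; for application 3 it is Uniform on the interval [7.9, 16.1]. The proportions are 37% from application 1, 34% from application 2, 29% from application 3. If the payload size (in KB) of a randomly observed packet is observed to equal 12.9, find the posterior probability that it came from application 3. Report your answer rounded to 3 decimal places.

0.381

Likelihoods f(12.9 | ·): 1: 0.00938475; 2: 0.159067; 3: 0.121951.
Posterior ∝ prior × likelihood. Numerator for 3: 0.29·0.121951 = 0.0353659.
Normalizing constant: 0.37·0.00938475 + 0.34·0.159067 + 0.29·0.121951 = 0.092921.
P(3 | observation) = 0.0353659 / 0.092921 = 0.380601.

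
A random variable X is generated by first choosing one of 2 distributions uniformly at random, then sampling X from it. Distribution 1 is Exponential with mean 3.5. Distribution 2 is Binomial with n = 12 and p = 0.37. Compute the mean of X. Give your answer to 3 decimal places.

Component means — 1: 3.5; 2: 4.44.
E[X] = 0.5·3.5 + 0.5·4.44 = 3.97.

3.970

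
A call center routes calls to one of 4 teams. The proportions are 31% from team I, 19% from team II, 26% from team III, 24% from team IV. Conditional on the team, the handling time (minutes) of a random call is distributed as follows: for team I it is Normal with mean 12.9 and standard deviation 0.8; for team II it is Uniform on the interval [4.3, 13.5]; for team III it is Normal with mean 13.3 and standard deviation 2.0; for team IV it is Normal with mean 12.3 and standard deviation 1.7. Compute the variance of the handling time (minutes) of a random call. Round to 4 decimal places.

Per component, I: μ=12.9, E[X²]=167.05; II: μ=8.9, E[X²]=86.2633; III: μ=13.3, E[X²]=180.89; IV: μ=12.3, E[X²]=154.18.
E[X] = 0.31·12.9 + 0.19·8.9 + 0.26·13.3 + 0.24·12.3 = 12.1.
E[X²] = 0.31·167.05 + 0.19·86.2633 + 0.26·180.89 + 0.24·154.18 = 152.21.
Var(X) = E[X²] − (E[X])² = 152.21 − 146.41 = 5.80013.

5.8001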